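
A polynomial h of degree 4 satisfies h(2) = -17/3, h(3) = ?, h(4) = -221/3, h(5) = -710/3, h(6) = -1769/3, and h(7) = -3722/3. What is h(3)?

-50/3

The 5 known points determine the degree-4 polynomial uniquely.
Write h(x) = ax^4 + bx^3 + cx^2 + dx + e. Substituting each data point gives a linear system:
  16a + 8b + 4c + 2d + e = -17/3
  256a + 64b + 16c + 4d + e = -221/3
  625a + 125b + 25c + 5d + e = -710/3
  1296a + 216b + 36c + 6d + e = -1769/3
  2401a + 343b + 49c + 7d + e = -3722/3
Solving the system yields a = -1, b = 4, c = -4, d = -2, e = -5/3.
So h(x) = -x^4 + 4x^3 - 4x^2 - 2x - 5/3.
Then h(3) = -50/3.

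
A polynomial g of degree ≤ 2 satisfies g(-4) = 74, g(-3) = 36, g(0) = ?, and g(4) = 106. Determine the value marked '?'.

The 3 known points determine the degree-2 polynomial uniquely.
Write g(t) = at^2 + bt + c. Substituting each data point gives a linear system:
  16a - 4b + c = 74
  9a - 3b + c = 36
  16a + 4b + c = 106
Solving the system yields a = 6, b = 4, c = -6.
So g(t) = 6t^2 + 4t - 6.
Then g(0) = -6.

-6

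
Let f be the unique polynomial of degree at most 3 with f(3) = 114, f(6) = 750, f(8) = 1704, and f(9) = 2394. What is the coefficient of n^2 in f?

Write f(n) = an^3 + bn^2 + cn + d. Substituting each data point gives a linear system:
  27a + 9b + 3c + d = 114
  216a + 36b + 6c + d = 750
  512a + 64b + 8c + d = 1704
  729a + 81b + 9c + d = 2394
Solving the system yields a = 3, b = 2, c = 5, d = 0.
So f(n) = 3n^3 + 2n^2 + 5n.
The coefficient of n^2 is 2.

2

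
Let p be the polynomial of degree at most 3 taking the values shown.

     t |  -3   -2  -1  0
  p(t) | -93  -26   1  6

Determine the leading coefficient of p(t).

3

Write p(t) = at^3 + bt^2 + ct + d. Substituting each data point gives a linear system:
  -27a + 9b - 3c + d = -93
  -8a + 4b - 2c + d = -26
  -a + b - c + d = 1
  d = 6
Solving the system yields a = 3, b = -2, c = 0, d = 6.
So p(t) = 3t^3 - 2t^2 + 6.
The leading coefficient is 3.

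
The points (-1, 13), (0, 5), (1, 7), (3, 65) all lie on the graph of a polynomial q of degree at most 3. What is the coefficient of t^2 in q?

5

Write q(t) = at^3 + bt^2 + ct + d. Substituting each data point gives a linear system:
  -a + b - c + d = 13
  d = 5
  a + b + c + d = 7
  27a + 9b + 3c + d = 65
Solving the system yields a = 1, b = 5, c = -4, d = 5.
So q(t) = t^3 + 5t^2 - 4t + 5.
The coefficient of t^2 is 5.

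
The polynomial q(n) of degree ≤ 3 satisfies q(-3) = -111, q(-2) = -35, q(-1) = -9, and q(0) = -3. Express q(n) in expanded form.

Write q(n) = an^3 + bn^2 + cn + d. Substituting each data point gives a linear system:
  -27a + 9b - 3c + d = -111
  -8a + 4b - 2c + d = -35
  -a + b - c + d = -9
  d = -3
Solving the system yields a = 5, b = 5, c = 6, d = -3.
So q(n) = 5n³ + 5n² + 6n - 3.
Check: q(-1) = -9. ✓

q(n) = 5n^3 + 5n^2 + 6n - 3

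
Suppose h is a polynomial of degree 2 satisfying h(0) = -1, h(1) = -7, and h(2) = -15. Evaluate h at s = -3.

5

Write h(s) = as^2 + bs + c. Substituting each data point gives a linear system:
  c = -1
  a + b + c = -7
  4a + 2b + c = -15
Solving the system yields a = -1, b = -5, c = -1.
So h(s) = -s² - 5s - 1.
Then h(-3) = 5.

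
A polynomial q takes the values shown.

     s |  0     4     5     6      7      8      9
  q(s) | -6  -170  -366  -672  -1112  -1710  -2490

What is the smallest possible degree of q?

3

Divided differences on the nodes 0, 4, 5, 6, 7, 8, 9:
  order 0: -6  -170  -366  -672  -1112  -1710  -2490
  order 1: -41  -196  -306  -440  -598  -780
  order 2: -31  -55  -67  -79  -91
  order 3: -4  -4  -4  -4
  order 4: 0  0  0
  order 5: 0  0
  order 6: 0
The order-3 divided differences are all -4 (nonzero) and every higher order vanishes, so the data lies on a polynomial of degree exactly 3.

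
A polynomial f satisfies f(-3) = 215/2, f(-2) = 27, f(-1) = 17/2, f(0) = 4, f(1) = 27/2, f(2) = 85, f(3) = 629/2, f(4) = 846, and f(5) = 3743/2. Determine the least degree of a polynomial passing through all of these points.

4

Forward differences of the values at x = -3, -2, -1, 0, 1, 2, 3, 4, 5:
  f  : 215/2  27  17/2  4  27/2  85  629/2  846  3743/2
  Δ  : -161/2  -37/2  -9/2  19/2  143/2  459/2  1063/2  2051/2
  Δ^2: 62  14  14  62  158  302  494
  Δ^3: -48  0  48  96  144  192
  Δ^4: 48  48  48  48  48
  Δ^5: 0  0  0  0
  Δ^6: 0  0  0
  Δ^7: 0  0
  Δ^8: 0
The fourth differences are constant (48) and nonzero, while all higher differences vanish, so the minimal degree is 4.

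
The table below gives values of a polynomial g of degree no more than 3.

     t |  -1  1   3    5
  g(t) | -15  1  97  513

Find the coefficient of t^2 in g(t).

Write g(t) = at^3 + bt^2 + ct + d. Substituting each data point gives a linear system:
  -a + b - c + d = -15
  a + b + c + d = 1
  27a + 9b + 3c + d = 97
  125a + 25b + 5c + d = 513
Solving the system yields a = 5, b = -5, c = 3, d = -2.
So g(t) = 5t^3 - 5t^2 + 3t - 2.
The coefficient of t^2 is -5.

-5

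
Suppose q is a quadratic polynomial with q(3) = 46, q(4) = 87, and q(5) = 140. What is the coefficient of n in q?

-1

Write q(n) = an^2 + bn + c. Substituting each data point gives a linear system:
  9a + 3b + c = 46
  16a + 4b + c = 87
  25a + 5b + c = 140
Solving the system yields a = 6, b = -1, c = -5.
So q(n) = 6n² - n - 5.
The coefficient of n is -1.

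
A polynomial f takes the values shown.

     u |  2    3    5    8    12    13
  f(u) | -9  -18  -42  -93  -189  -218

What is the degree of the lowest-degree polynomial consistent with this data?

2

Divided differences on the nodes 2, 3, 5, 8, 12, 13:
  order 0: -9  -18  -42  -93  -189  -218
  order 1: -9  -12  -17  -24  -29
  order 2: -1  -1  -1  -1
  order 3: 0  0  0
  order 4: 0  0
  order 5: 0
The order-2 divided differences are all -1 (nonzero) and every higher order vanishes, so the data lies on a polynomial of degree exactly 2.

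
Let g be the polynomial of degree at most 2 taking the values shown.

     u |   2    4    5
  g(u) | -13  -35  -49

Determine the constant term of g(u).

1

Write g(u) = au^2 + bu + c. Substituting each data point gives a linear system:
  4a + 2b + c = -13
  16a + 4b + c = -35
  25a + 5b + c = -49
Solving the system yields a = -1, b = -5, c = 1.
So g(u) = -u^2 - 5u + 1.
The constant term is 1.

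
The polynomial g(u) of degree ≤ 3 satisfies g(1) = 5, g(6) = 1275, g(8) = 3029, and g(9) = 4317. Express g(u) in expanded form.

g(u) = 6u^3 - u^2 + 3u - 3

Write g(u) = au^3 + bu^2 + cu + d. Substituting each data point gives a linear system:
  a + b + c + d = 5
  216a + 36b + 6c + d = 1275
  512a + 64b + 8c + d = 3029
  729a + 81b + 9c + d = 4317
Solving the system yields a = 6, b = -1, c = 3, d = -3.
So g(u) = 6u^3 - u^2 + 3u - 3.
Check: g(8) = 3029. ✓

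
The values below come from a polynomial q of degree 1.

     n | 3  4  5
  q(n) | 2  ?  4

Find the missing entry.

On equispaced nodes a degree-1 polynomial has vanishing second forward difference, so
  q(3) - 2·q(4) + q(5) = 0.
Substituting the known values and solving for q(4):
  -2·q(4) = -6
  q(4) = 3.

3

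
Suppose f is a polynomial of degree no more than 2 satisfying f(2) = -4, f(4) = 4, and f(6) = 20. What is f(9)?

59

Forward differences of the values at s = 2, 4, 6:
  f  : -4  4  20
  Δ  : 8  16
  Δ^2: 8
The second differences are constant, confirming degree 2.
Interpolating (Newton forward form) and evaluating at s = 9 gives f(9) = 59.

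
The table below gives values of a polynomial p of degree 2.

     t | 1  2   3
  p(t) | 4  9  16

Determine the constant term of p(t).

1

Write p(t) = at^2 + bt + c. Substituting each data point gives a linear system:
  a + b + c = 4
  4a + 2b + c = 9
  9a + 3b + c = 16
Solving the system yields a = 1, b = 2, c = 1.
So p(t) = t² + 2t + 1.
The constant term is 1.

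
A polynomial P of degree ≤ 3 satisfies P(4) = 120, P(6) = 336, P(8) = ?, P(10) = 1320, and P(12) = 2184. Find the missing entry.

720

The 4 known points determine the degree-3 polynomial uniquely.
Write P(t) = at^3 + bt^2 + ct + d. Substituting each data point gives a linear system:
  64a + 16b + 4c + d = 120
  216a + 36b + 6c + d = 336
  1000a + 100b + 10c + d = 1320
  1728a + 144b + 12c + d = 2184
Solving the system yields a = 1, b = 3, c = 2, d = 0.
So P(t) = t³ + 3t² + 2t.
Then P(8) = 720.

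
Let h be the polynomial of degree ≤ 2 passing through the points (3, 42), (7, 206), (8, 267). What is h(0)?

Using the Lagrange interpolation formula with nodes 3, 7, 8:
  L_0(t) = (t - 7)(t - 8) / 20
  L_1(t) = (t - 3)(t - 8) / -4
  L_2(t) = (t - 3)(t - 7) / 5
Then h(t) = 42·L_0(t) + 206·L_1(t) + 267·L_2(t).
Expanding and collecting terms gives h(t) = 4t² + t + 3.
Evaluating at t = 0: h(0) = 3.

3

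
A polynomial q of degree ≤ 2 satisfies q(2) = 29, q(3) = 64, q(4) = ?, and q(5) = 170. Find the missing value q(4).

111

On equispaced nodes a degree-2 polynomial has vanishing third forward difference, so
  - q(2) + 3·q(3) - 3·q(4) + q(5) = 0.
Substituting the known values and solving for q(4):
  -3·q(4) = -333
  q(4) = 111.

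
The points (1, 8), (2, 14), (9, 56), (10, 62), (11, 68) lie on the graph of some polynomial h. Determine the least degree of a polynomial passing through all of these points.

1

Divided differences on the nodes 1, 2, 9, 10, 11:
  order 0: 8  14  56  62  68
  order 1: 6  6  6  6
  order 2: 0  0  0
  order 3: 0  0
  order 4: 0
The order-1 divided differences are all 6 (nonzero) and every higher order vanishes, so the data lies on a polynomial of degree exactly 1.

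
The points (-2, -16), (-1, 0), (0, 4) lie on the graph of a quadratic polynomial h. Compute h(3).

Using the Lagrange interpolation formula with nodes -2, -1, 0:
  L_0(n) = (n + 1)n / 2
  L_1(n) = (n + 2)n / -1
  L_2(n) = (n + 2)(n + 1) / 2
Then h(n) = -16·L_0(n) + 0·L_1(n) + 4·L_2(n).
Expanding and collecting terms gives h(n) = -6n^2 - 2n + 4.
Evaluating at n = 3: h(3) = -56.

-56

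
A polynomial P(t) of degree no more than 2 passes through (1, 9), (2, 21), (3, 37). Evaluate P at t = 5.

Using the Lagrange interpolation formula with nodes 1, 2, 3:
  L_0(t) = (t - 2)(t - 3) / 2
  L_1(t) = (t - 1)(t - 3) / -1
  L_2(t) = (t - 1)(t - 2) / 2
Then P(t) = 9·L_0(t) + 21·L_1(t) + 37·L_2(t).
Expanding and collecting terms gives P(t) = 2t^2 + 6t + 1.
Evaluating at t = 5: P(5) = 81.

81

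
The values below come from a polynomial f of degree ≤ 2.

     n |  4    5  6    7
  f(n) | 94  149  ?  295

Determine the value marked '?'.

On equispaced nodes a degree-2 polynomial has vanishing third forward difference, so
  - f(4) + 3·f(5) - 3·f(6) + f(7) = 0.
Substituting the known values and solving for f(6):
  -3·f(6) = -648
  f(6) = 216.

216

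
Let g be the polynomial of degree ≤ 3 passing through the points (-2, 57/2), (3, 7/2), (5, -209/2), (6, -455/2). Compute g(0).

1/2

Write g(x) = ax^3 + bx^2 + cx + d. Substituting each data point gives a linear system:
  -8a + 4b - 2c + d = 57/2
  27a + 9b + 3c + d = 7/2
  125a + 25b + 5c + d = -209/2
  216a + 36b + 6c + d = -455/2
Solving the system yields a = -2, b = 5, c = 4, d = 1/2.
So g(x) = -2x³ + 5x² + 4x + 1/2.
Then g(0) = 1/2.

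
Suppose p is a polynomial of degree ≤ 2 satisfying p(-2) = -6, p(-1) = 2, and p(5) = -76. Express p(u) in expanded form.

Using the Lagrange interpolation formula with nodes -2, -1, 5:
  L_0(u) = (u + 1)(u - 5) / 7
  L_1(u) = (u + 2)(u - 5) / -6
  L_2(u) = (u + 2)(u + 1) / 42
Then p(u) = -6·L_0(u) + 2·L_1(u) - 76·L_2(u).
Expanding and collecting terms gives p(u) = -3u^2 - u + 4.
Check: p(5) = -76. ✓

p(u) = -3u^2 - u + 4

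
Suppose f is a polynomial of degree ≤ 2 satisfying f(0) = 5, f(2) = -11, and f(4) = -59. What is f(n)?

Write f(n) = an^2 + bn + c. Substituting each data point gives a linear system:
  c = 5
  4a + 2b + c = -11
  16a + 4b + c = -59
Solving the system yields a = -4, b = 0, c = 5.
So f(n) = -4n² + 5.
Check: f(2) = -11. ✓

f(n) = -4n^2 + 5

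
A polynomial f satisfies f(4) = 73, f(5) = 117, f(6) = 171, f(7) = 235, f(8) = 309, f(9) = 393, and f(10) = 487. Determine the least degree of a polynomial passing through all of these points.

2

Forward differences of the values at u = 4, 5, 6, 7, 8, 9, 10:
  f  : 73  117  171  235  309  393  487
  Δ  : 44  54  64  74  84  94
  Δ^2: 10  10  10  10  10
  Δ^3: 0  0  0  0
  Δ^4: 0  0  0
  Δ^5: 0  0
  Δ^6: 0
The second differences are constant (10) and nonzero, while all higher differences vanish, so the minimal degree is 2.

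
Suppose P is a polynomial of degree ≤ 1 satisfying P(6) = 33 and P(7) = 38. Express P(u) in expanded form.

Using the Lagrange interpolation formula with nodes 6, 7:
  L_0(u) = (u - 7) / -1
  L_1(u) = (u - 6) / 1
Then P(u) = 33·L_0(u) + 38·L_1(u).
Expanding and collecting terms gives P(u) = 5u + 3.
Check: P(6) = 33. ✓

P(u) = 5u + 3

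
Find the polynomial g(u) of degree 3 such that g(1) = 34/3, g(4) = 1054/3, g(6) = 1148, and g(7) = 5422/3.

g(u) = 5u^3 + 2u^2 - (5/3)u + 6

Using the Lagrange interpolation formula with nodes 1, 4, 6, 7:
  L_0(u) = (u - 4)(u - 6)(u - 7) / -90
  L_1(u) = (u - 1)(u - 6)(u - 7) / 18
  L_2(u) = (u - 1)(u - 4)(u - 7) / -10
  L_3(u) = (u - 1)(u - 4)(u - 6) / 18
Then g(u) = 34/3·L_0(u) + 1054/3·L_1(u) + 1148·L_2(u) + 5422/3·L_3(u).
Expanding and collecting terms gives g(u) = 5u³ + 2u² - (5/3)u + 6.
Check: g(4) = 1054/3. ✓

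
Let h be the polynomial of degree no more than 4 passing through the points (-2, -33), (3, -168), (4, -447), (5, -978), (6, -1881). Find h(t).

h(t) = -t^4 - 2t^3 - 5t^2 + 5t - 3

Write h(t) = at^4 + bt^3 + ct^2 + dt + e. Substituting each data point gives a linear system:
  16a - 8b + 4c - 2d + e = -33
  81a + 27b + 9c + 3d + e = -168
  256a + 64b + 16c + 4d + e = -447
  625a + 125b + 25c + 5d + e = -978
  1296a + 216b + 36c + 6d + e = -1881
Solving the system yields a = -1, b = -2, c = -5, d = 5, e = -3.
So h(t) = -t^4 - 2t^3 - 5t^2 + 5t - 3.
Check: h(-2) = -33. ✓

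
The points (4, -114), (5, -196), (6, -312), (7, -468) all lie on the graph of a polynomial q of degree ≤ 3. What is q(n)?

q(n) = -n^3 - 2n^2 - 3n - 6

Write q(n) = an^3 + bn^2 + cn + d. Substituting each data point gives a linear system:
  64a + 16b + 4c + d = -114
  125a + 25b + 5c + d = -196
  216a + 36b + 6c + d = -312
  343a + 49b + 7c + d = -468
Solving the system yields a = -1, b = -2, c = -3, d = -6.
So q(n) = -n^3 - 2n^2 - 3n - 6.
Check: q(4) = -114. ✓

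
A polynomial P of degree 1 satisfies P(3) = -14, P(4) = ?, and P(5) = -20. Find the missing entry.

-17

The 2 known points determine the degree-1 polynomial uniquely.
Write P(t) = at + b. Substituting each data point gives a linear system:
  3a + b = -14
  5a + b = -20
Solving the system yields a = -3, b = -5.
So P(t) = -3t - 5.
Then P(4) = -17.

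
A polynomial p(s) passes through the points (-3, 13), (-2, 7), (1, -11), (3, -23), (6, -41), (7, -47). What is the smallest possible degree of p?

Divided differences on the nodes -3, -2, 1, 3, 6, 7:
  order 0: 13  7  -11  -23  -41  -47
  order 1: -6  -6  -6  -6  -6
  order 2: 0  0  0  0
  order 3: 0  0  0
  order 4: 0  0
  order 5: 0
The order-1 divided differences are all -6 (nonzero) and every higher order vanishes, so the data lies on a polynomial of degree exactly 1.

1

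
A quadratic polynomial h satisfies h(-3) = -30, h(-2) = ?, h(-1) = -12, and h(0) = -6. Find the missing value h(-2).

On equispaced nodes a degree-2 polynomial has vanishing third forward difference, so
  - h(-3) + 3·h(-2) - 3·h(-1) + h(0) = 0.
Substituting the known values and solving for h(-2):
  3·h(-2) = -60
  h(-2) = -20.

-20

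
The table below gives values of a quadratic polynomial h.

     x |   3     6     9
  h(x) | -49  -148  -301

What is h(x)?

h(x) = -3x^2 - 6x - 4

Write h(x) = ax^2 + bx + c. Substituting each data point gives a linear system:
  9a + 3b + c = -49
  36a + 6b + c = -148
  81a + 9b + c = -301
Solving the system yields a = -3, b = -6, c = -4.
So h(x) = -3x² - 6x - 4.
Check: h(9) = -301. ✓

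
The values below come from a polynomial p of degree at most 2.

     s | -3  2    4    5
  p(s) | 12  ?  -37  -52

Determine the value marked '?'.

The 3 known points determine the degree-2 polynomial uniquely.
Write p(s) = as^2 + bs + c. Substituting each data point gives a linear system:
  9a - 3b + c = 12
  16a + 4b + c = -37
  25a + 5b + c = -52
Solving the system yields a = -1, b = -6, c = 3.
So p(s) = -s^2 - 6s + 3.
Then p(2) = -13.

-13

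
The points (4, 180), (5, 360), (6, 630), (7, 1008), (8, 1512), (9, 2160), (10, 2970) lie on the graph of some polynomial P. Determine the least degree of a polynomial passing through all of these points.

Forward differences of the values at n = 4, 5, 6, 7, 8, 9, 10:
  P  : 180  360  630  1008  1512  2160  2970
  Δ  : 180  270  378  504  648  810
  Δ^2: 90  108  126  144  162
  Δ^3: 18  18  18  18
  Δ^4: 0  0  0
  Δ^5: 0  0
  Δ^6: 0
The third differences are constant (18) and nonzero, while all higher differences vanish, so the minimal degree is 3.

3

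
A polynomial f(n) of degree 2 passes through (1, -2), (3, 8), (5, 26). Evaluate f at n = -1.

-4

Forward differences of the values at n = 1, 3, 5:
  f  : -2  8  26
  Δ  : 10  18
  Δ^2: 8
The second differences are constant, confirming degree 2.
Interpolating (Newton forward form) and evaluating at n = -1 gives f(-1) = -4.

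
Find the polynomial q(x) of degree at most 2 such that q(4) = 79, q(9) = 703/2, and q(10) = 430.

Using the Lagrange interpolation formula with nodes 4, 9, 10:
  L_0(x) = (x - 9)(x - 10) / 30
  L_1(x) = (x - 4)(x - 10) / -5
  L_2(x) = (x - 4)(x - 9) / 6
Then q(x) = 79·L_0(x) + 703/2·L_1(x) + 430·L_2(x).
Expanding and collecting terms gives q(x) = 4x^2 + (5/2)x + 5.
Check: q(10) = 430. ✓

q(x) = 4x^2 + (5/2)x + 5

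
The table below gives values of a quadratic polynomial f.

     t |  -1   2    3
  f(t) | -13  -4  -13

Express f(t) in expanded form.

Write f(t) = at^2 + bt + c. Substituting each data point gives a linear system:
  a - b + c = -13
  4a + 2b + c = -4
  9a + 3b + c = -13
Solving the system yields a = -3, b = 6, c = -4.
So f(t) = -3t^2 + 6t - 4.
Check: f(3) = -13. ✓

f(t) = -3t^2 + 6t - 4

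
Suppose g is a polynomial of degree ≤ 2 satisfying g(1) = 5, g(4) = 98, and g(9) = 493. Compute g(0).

Write g(u) = au^2 + bu + c. Substituting each data point gives a linear system:
  a + b + c = 5
  16a + 4b + c = 98
  81a + 9b + c = 493
Solving the system yields a = 6, b = 1, c = -2.
So g(u) = 6u² + u - 2.
Then g(0) = -2.

-2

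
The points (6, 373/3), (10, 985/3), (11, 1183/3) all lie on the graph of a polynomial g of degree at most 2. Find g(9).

805/3

Write g(x) = ax^2 + bx + c. Substituting each data point gives a linear system:
  36a + 6b + c = 373/3
  100a + 10b + c = 985/3
  121a + 11b + c = 1183/3
Solving the system yields a = 3, b = 3, c = -5/3.
So g(x) = 3x² + 3x - 5/3.
Then g(9) = 805/3.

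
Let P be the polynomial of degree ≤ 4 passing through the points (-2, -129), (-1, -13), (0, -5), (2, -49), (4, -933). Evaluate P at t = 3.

Using the Lagrange interpolation formula with nodes -2, -1, 0, 2, 4:
  L_0(t) = (t + 1)t(t - 2)(t - 4) / 48
  L_1(t) = (t + 2)t(t - 2)(t - 4) / -15
  L_2(t) = (t + 2)(t + 1)(t - 2)(t - 4) / 16
  L_3(t) = (t + 2)(t + 1)t(t - 4) / -48
  L_4(t) = (t + 2)(t + 1)t(t - 2) / 240
Then P(t) = -129·L_0(t) - 13·L_1(t) - 5·L_2(t) - 49·L_3(t) - 933·L_4(t).
Expanding and collecting terms gives P(t) = -5t^4 + 6t^3 - t^2 - 4t - 5.
Evaluating at t = 3: P(3) = -269.

-269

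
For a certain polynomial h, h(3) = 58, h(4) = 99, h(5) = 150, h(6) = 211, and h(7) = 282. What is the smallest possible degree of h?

Forward differences of the values at u = 3, 4, 5, 6, 7:
  h  : 58  99  150  211  282
  Δ  : 41  51  61  71
  Δ^2: 10  10  10
  Δ^3: 0  0
  Δ^4: 0
The second differences are constant (10) and nonzero, while all higher differences vanish, so the minimal degree is 2.

2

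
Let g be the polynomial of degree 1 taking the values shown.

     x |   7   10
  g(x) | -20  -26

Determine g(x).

g(x) = -2x - 6

Write g(x) = ax + b. Substituting each data point gives a linear system:
  7a + b = -20
  10a + b = -26
Solving the system yields a = -2, b = -6.
So g(x) = -2x - 6.
Check: g(7) = -20. ✓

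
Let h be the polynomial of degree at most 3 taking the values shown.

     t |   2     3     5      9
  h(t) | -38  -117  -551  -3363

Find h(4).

-278

Write h(t) = at^3 + bt^2 + ct + d. Substituting each data point gives a linear system:
  8a + 4b + 2c + d = -38
  27a + 9b + 3c + d = -117
  125a + 25b + 5c + d = -551
  729a + 81b + 9c + d = -3363
Solving the system yields a = -5, b = 4, c = -4, d = -6.
So h(t) = -5t^3 + 4t^2 - 4t - 6.
Then h(4) = -278.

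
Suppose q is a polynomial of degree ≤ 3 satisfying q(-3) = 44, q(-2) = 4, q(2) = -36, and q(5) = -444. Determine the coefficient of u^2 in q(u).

Write q(u) = au^3 + bu^2 + cu + d. Substituting each data point gives a linear system:
  -27a + 9b - 3c + d = 44
  -8a + 4b - 2c + d = 4
  8a + 4b + 2c + d = -36
  125a + 25b + 5c + d = -444
Solving the system yields a = -3, b = -3, c = 2, d = -4.
So q(u) = -3u³ - 3u² + 2u - 4.
The coefficient of u^2 is -3.

-3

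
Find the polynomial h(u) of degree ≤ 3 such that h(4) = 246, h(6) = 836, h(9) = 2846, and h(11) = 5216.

h(u) = 4u^3 - u^2 + u + 2

Write h(u) = au^3 + bu^2 + cu + d. Substituting each data point gives a linear system:
  64a + 16b + 4c + d = 246
  216a + 36b + 6c + d = 836
  729a + 81b + 9c + d = 2846
  1331a + 121b + 11c + d = 5216
Solving the system yields a = 4, b = -1, c = 1, d = 2.
So h(u) = 4u^3 - u^2 + u + 2.
Check: h(11) = 5216. ✓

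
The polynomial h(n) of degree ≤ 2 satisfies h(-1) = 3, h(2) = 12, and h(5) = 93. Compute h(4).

Write h(n) = an^2 + bn + c. Substituting each data point gives a linear system:
  a - b + c = 3
  4a + 2b + c = 12
  25a + 5b + c = 93
Solving the system yields a = 4, b = -1, c = -2.
So h(n) = 4n^2 - n - 2.
Then h(4) = 58.

58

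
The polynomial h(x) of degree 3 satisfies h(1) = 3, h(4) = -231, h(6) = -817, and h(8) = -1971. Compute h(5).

Using the Lagrange interpolation formula with nodes 1, 4, 6, 8:
  L_0(x) = (x - 4)(x - 6)(x - 8) / -105
  L_1(x) = (x - 1)(x - 6)(x - 8) / 24
  L_2(x) = (x - 1)(x - 4)(x - 8) / -20
  L_3(x) = (x - 1)(x - 4)(x - 6) / 56
Then h(x) = 3·L_0(x) - 231·L_1(x) - 817·L_2(x) - 1971·L_3(x).
Expanding and collecting terms gives h(x) = -4x^3 + x^2 + x + 5.
Evaluating at x = 5: h(5) = -465.

-465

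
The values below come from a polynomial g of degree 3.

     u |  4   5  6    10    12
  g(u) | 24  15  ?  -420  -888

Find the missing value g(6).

The 4 known points determine the degree-3 polynomial uniquely.
Write g(u) = au^3 + bu^2 + cu + d. Substituting each data point gives a linear system:
  64a + 16b + 4c + d = 24
  125a + 25b + 5c + d = 15
  1000a + 100b + 10c + d = -420
  1728a + 144b + 12c + d = -888
Solving the system yields a = -1, b = 6, c = -2, d = 0.
So g(u) = -u^3 + 6u^2 - 2u.
Then g(6) = -12.

-12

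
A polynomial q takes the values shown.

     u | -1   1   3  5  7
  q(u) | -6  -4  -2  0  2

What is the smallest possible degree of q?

Forward differences of the values at u = -1, 1, 3, 5, 7:
  q  : -6  -4  -2  0  2
  Δ  : 2  2  2  2
  Δ^2: 0  0  0
  Δ^3: 0  0
  Δ^4: 0
The first differences are constant (2) and nonzero, while all higher differences vanish, so the minimal degree is 1.

1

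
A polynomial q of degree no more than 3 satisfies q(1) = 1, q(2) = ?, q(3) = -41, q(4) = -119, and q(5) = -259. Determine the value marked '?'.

-7

On equispaced nodes a degree-3 polynomial has vanishing fourth forward difference, so
  q(1) - 4·q(2) + 6·q(3) - 4·q(4) + q(5) = 0.
Substituting the known values and solving for q(2):
  -4·q(2) = 28
  q(2) = -7.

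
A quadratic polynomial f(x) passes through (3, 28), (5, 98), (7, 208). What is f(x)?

Using the Lagrange interpolation formula with nodes 3, 5, 7:
  L_0(x) = (x - 5)(x - 7) / 8
  L_1(x) = (x - 3)(x - 7) / -4
  L_2(x) = (x - 3)(x - 5) / 8
Then f(x) = 28·L_0(x) + 98·L_1(x) + 208·L_2(x).
Expanding and collecting terms gives f(x) = 5x^2 - 5x - 2.
Check: f(3) = 28. ✓

f(x) = 5x^2 - 5x - 2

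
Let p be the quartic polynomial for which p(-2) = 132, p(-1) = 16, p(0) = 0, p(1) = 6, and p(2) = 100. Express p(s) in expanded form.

Write p(s) = as^4 + bs^3 + cs^2 + ds + e. Substituting each data point gives a linear system:
  16a - 8b + 4c - 2d + e = 132
  a - b + c - d + e = 16
  e = 0
  a + b + c + d + e = 6
  16a + 8b + 4c + 2d + e = 100
Solving the system yields a = 6, b = -1, c = 5, d = -4, e = 0.
So p(s) = 6s⁴ - s³ + 5s² - 4s.
Check: p(-2) = 132. ✓

p(s) = 6s^4 - s^3 + 5s^2 - 4s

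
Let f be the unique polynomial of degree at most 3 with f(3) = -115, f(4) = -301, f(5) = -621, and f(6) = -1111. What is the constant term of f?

-1

Write f(x) = ax^3 + bx^2 + cx + d. Substituting each data point gives a linear system:
  27a + 9b + 3c + d = -115
  64a + 16b + 4c + d = -301
  125a + 25b + 5c + d = -621
  216a + 36b + 6c + d = -1111
Solving the system yields a = -6, b = 5, c = 1, d = -1.
So f(x) = -6x^3 + 5x^2 + x - 1.
The constant term is -1.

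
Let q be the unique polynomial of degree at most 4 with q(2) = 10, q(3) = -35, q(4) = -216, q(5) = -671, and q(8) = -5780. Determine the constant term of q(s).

Write q(s) = as^4 + bs^3 + cs^2 + ds + e. Substituting each data point gives a linear system:
  16a + 8b + 4c + 2d + e = 10
  81a + 27b + 9c + 3d + e = -35
  256a + 64b + 16c + 4d + e = -216
  625a + 125b + 25c + 5d + e = -671
  4096a + 512b + 64c + 8d + e = -5780
Solving the system yields a = -2, b = 5, c = -3, d = 5, e = 4.
So q(s) = -2s^4 + 5s^3 - 3s^2 + 5s + 4.
The constant term is 4.

4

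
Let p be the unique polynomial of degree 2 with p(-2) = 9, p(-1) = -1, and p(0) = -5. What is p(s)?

Using the Lagrange interpolation formula with nodes -2, -1, 0:
  L_0(s) = (s + 1)s / 2
  L_1(s) = (s + 2)s / -1
  L_2(s) = (s + 2)(s + 1) / 2
Then p(s) = 9·L_0(s) - 1·L_1(s) - 5·L_2(s).
Expanding and collecting terms gives p(s) = 3s^2 - s - 5.
Check: p(0) = -5. ✓

p(s) = 3s^2 - s - 5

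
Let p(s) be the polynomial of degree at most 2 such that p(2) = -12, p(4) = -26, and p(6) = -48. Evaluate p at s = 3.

-18

Forward differences of the values at s = 2, 4, 6:
  p  : -12  -26  -48
  Δ  : -14  -22
  Δ^2: -8
The second differences are constant, confirming degree 2.
Interpolating (Newton forward form) and evaluating at s = 3 gives p(3) = -18.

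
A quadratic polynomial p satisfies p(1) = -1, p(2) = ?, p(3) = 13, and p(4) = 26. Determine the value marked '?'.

On equispaced nodes a degree-2 polynomial has vanishing third forward difference, so
  - p(1) + 3·p(2) - 3·p(3) + p(4) = 0.
Substituting the known values and solving for p(2):
  3·p(2) = 12
  p(2) = 4.

4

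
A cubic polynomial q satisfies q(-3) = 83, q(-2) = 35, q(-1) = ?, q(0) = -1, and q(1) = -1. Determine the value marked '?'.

9

On equispaced nodes a degree-3 polynomial has vanishing fourth forward difference, so
  q(-3) - 4·q(-2) + 6·q(-1) - 4·q(0) + q(1) = 0.
Substituting the known values and solving for q(-1):
  6·q(-1) = 54
  q(-1) = 9.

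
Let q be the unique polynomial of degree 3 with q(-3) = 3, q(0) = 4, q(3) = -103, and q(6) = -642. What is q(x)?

Using the Lagrange interpolation formula with nodes -3, 0, 3, 6:
  L_0(x) = x(x - 3)(x - 6) / -162
  L_1(x) = (x + 3)(x - 3)(x - 6) / 54
  L_2(x) = (x + 3)x(x - 6) / -54
  L_3(x) = (x + 3)x(x - 3) / 162
Then q(x) = 3·L_0(x) + 4·L_1(x) - 103·L_2(x) - 642·L_3(x).
Expanding and collecting terms gives q(x) = -2x³ - 6x² + (1/3)x + 4.
Check: q(3) = -103. ✓

q(x) = -2x^3 - 6x^2 + (1/3)x + 4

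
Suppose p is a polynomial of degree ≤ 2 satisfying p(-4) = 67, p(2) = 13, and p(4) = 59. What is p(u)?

p(u) = 4u^2 - u - 1

Using the Lagrange interpolation formula with nodes -4, 2, 4:
  L_0(u) = (u - 2)(u - 4) / 48
  L_1(u) = (u + 4)(u - 4) / -12
  L_2(u) = (u + 4)(u - 2) / 16
Then p(u) = 67·L_0(u) + 13·L_1(u) + 59·L_2(u).
Expanding and collecting terms gives p(u) = 4u^2 - u - 1.
Check: p(2) = 13. ✓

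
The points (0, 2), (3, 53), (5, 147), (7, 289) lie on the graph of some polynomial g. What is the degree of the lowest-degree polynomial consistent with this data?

2

Divided differences on the nodes 0, 3, 5, 7:
  order 0: 2  53  147  289
  order 1: 17  47  71
  order 2: 6  6
  order 3: 0
The order-2 divided differences are all 6 (nonzero) and every higher order vanishes, so the data lies on a polynomial of degree exactly 2.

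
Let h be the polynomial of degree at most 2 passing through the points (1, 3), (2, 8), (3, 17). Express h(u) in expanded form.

Write h(u) = au^2 + bu + c. Substituting each data point gives a linear system:
  a + b + c = 3
  4a + 2b + c = 8
  9a + 3b + c = 17
Solving the system yields a = 2, b = -1, c = 2.
So h(u) = 2u^2 - u + 2.
Check: h(2) = 8. ✓

h(u) = 2u^2 - u + 2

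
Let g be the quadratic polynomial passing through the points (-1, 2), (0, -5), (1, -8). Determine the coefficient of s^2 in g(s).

Write g(s) = as^2 + bs + c. Substituting each data point gives a linear system:
  a - b + c = 2
  c = -5
  a + b + c = -8
Solving the system yields a = 2, b = -5, c = -5.
So g(s) = 2s^2 - 5s - 5.
The leading coefficient is 2.

2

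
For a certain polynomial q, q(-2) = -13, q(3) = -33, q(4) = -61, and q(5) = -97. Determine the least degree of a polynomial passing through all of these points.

Divided differences on the nodes -2, 3, 4, 5:
  order 0: -13  -33  -61  -97
  order 1: -4  -28  -36
  order 2: -4  -4
  order 3: 0
The order-2 divided differences are all -4 (nonzero) and every higher order vanishes, so the data lies on a polynomial of degree exactly 2.

2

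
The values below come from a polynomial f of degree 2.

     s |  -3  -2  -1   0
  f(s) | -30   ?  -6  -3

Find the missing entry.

-15

On equispaced nodes a degree-2 polynomial has vanishing third forward difference, so
  - f(-3) + 3·f(-2) - 3·f(-1) + f(0) = 0.
Substituting the known values and solving for f(-2):
  3·f(-2) = -45
  f(-2) = -15.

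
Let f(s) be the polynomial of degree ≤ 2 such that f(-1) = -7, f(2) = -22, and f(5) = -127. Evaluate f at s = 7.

Forward differences of the values at s = -1, 2, 5:
  f  : -7  -22  -127
  Δ  : -15  -105
  Δ^2: -90
The second differences are constant, confirming degree 2.
Interpolating (Newton forward form) and evaluating at s = 7 gives f(7) = -247.

-247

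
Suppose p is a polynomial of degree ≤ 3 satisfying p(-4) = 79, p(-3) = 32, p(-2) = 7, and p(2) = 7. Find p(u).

Write p(u) = au^3 + bu^2 + cu + d. Substituting each data point gives a linear system:
  -64a + 16b - 4c + d = 79
  -27a + 9b - 3c + d = 32
  -8a + 4b - 2c + d = 7
  8a + 4b + 2c + d = 7
Solving the system yields a = -1, b = 2, c = 4, d = -1.
So p(u) = -u³ + 2u² + 4u - 1.
Check: p(-3) = 32. ✓

p(u) = -u^3 + 2u^2 + 4u - 1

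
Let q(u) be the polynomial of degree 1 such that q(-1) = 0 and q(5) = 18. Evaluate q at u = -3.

-6

Write q(u) = au + b. Substituting each data point gives a linear system:
  -a + b = 0
  5a + b = 18
Solving the system yields a = 3, b = 3.
So q(u) = 3u + 3.
Then q(-3) = -6.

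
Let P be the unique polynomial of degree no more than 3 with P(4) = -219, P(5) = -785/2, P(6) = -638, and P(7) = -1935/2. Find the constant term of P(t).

-5

Write P(t) = at^3 + bt^2 + ct + d. Substituting each data point gives a linear system:
  64a + 16b + 4c + d = -219
  125a + 25b + 5c + d = -785/2
  216a + 36b + 6c + d = -638
  343a + 49b + 7c + d = -1935/2
Solving the system yields a = -2, b = -6, c = 5/2, d = -5.
So P(t) = -2t^3 - 6t^2 + (5/2)t - 5.
The constant term is -5.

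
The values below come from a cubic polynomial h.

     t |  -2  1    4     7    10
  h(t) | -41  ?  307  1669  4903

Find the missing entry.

7

The 4 known points determine the degree-3 polynomial uniquely.
Write h(t) = at^3 + bt^2 + ct + d. Substituting each data point gives a linear system:
  -8a + 4b - 2c + d = -41
  64a + 16b + 4c + d = 307
  343a + 49b + 7c + d = 1669
  1000a + 100b + 10c + d = 4903
Solving the system yields a = 5, b = -1, c = 0, d = 3.
So h(t) = 5t^3 - t^2 + 3.
Then h(1) = 7.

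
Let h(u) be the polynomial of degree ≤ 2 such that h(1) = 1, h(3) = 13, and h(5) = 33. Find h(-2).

-2

Using the Lagrange interpolation formula with nodes 1, 3, 5:
  L_0(u) = (u - 3)(u - 5) / 8
  L_1(u) = (u - 1)(u - 5) / -4
  L_2(u) = (u - 1)(u - 3) / 8
Then h(u) = 1·L_0(u) + 13·L_1(u) + 33·L_2(u).
Expanding and collecting terms gives h(u) = u^2 + 2u - 2.
Evaluating at u = -2: h(-2) = -2.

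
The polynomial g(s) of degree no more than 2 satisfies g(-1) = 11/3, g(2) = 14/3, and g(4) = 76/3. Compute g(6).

Write g(s) = as^2 + bs + c. Substituting each data point gives a linear system:
  a - b + c = 11/3
  4a + 2b + c = 14/3
  16a + 4b + c = 76/3
Solving the system yields a = 2, b = -5/3, c = 0.
So g(s) = 2s^2 - (5/3)s.
Then g(6) = 62.

62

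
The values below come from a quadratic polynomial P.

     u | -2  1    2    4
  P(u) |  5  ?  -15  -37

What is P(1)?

The 3 known points determine the degree-2 polynomial uniquely.
Write P(u) = au^2 + bu + c. Substituting each data point gives a linear system:
  4a - 2b + c = 5
  4a + 2b + c = -15
  16a + 4b + c = -37
Solving the system yields a = -1, b = -5, c = -1.
So P(u) = -u^2 - 5u - 1.
Then P(1) = -7.

-7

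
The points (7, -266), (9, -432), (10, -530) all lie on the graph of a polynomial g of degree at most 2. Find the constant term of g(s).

0

Write g(s) = as^2 + bs + c. Substituting each data point gives a linear system:
  49a + 7b + c = -266
  81a + 9b + c = -432
  100a + 10b + c = -530
Solving the system yields a = -5, b = -3, c = 0.
So g(s) = -5s² - 3s.
The constant term is 0.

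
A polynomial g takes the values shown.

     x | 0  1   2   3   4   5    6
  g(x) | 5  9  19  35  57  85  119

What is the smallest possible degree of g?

Forward differences of the values at x = 0, 1, 2, 3, 4, 5, 6:
  g  : 5  9  19  35  57  85  119
  Δ  : 4  10  16  22  28  34
  Δ^2: 6  6  6  6  6
  Δ^3: 0  0  0  0
  Δ^4: 0  0  0
  Δ^5: 0  0
  Δ^6: 0
The second differences are constant (6) and nonzero, while all higher differences vanish, so the minimal degree is 2.

2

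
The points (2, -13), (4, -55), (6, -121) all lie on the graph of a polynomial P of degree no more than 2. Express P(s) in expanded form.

Using the Lagrange interpolation formula with nodes 2, 4, 6:
  L_0(s) = (s - 4)(s - 6) / 8
  L_1(s) = (s - 2)(s - 6) / -4
  L_2(s) = (s - 2)(s - 4) / 8
Then P(s) = -13·L_0(s) - 55·L_1(s) - 121·L_2(s).
Expanding and collecting terms gives P(s) = -3s² - 3s + 5.
Check: P(2) = -13. ✓

P(s) = -3s^2 - 3s + 5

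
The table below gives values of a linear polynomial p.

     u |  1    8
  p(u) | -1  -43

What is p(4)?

-19

Write p(u) = au + b. Substituting each data point gives a linear system:
  a + b = -1
  8a + b = -43
Solving the system yields a = -6, b = 5.
So p(u) = -6u + 5.
Then p(4) = -19.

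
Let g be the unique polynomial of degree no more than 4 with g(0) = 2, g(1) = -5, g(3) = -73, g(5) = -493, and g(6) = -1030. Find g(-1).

-1

Write g(u) = au^4 + bu^3 + cu^2 + du + e. Substituting each data point gives a linear system:
  e = 2
  a + b + c + d + e = -5
  81a + 27b + 9c + 3d + e = -73
  625a + 125b + 25c + 5d + e = -493
  1296a + 216b + 36c + 6d + e = -1030
Solving the system yields a = -1, b = 2, c = -4, d = -4, e = 2.
So g(u) = -u^4 + 2u^3 - 4u^2 - 4u + 2.
Then g(-1) = -1.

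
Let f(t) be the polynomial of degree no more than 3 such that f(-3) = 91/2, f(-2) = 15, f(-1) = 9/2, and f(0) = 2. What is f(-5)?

429/2

Write f(t) = at^3 + bt^2 + ct + d. Substituting each data point gives a linear system:
  -27a + 9b - 3c + d = 91/2
  -8a + 4b - 2c + d = 15
  -a + b - c + d = 9/2
  d = 2
Solving the system yields a = -2, b = -2, c = -5/2, d = 2.
So f(t) = -2t^3 - 2t^2 - (5/2)t + 2.
Then f(-5) = 429/2.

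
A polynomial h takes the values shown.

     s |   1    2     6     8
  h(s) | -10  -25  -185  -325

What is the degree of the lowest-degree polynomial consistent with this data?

2

Divided differences on the nodes 1, 2, 6, 8:
  order 0: -10  -25  -185  -325
  order 1: -15  -40  -70
  order 2: -5  -5
  order 3: 0
The order-2 divided differences are all -5 (nonzero) and every higher order vanishes, so the data lies on a polynomial of degree exactly 2.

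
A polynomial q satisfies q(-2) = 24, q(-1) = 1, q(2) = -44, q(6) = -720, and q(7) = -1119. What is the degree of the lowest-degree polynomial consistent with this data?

3

Divided differences on the nodes -2, -1, 2, 6, 7:
  order 0: 24  1  -44  -720  -1119
  order 1: -23  -15  -169  -399
  order 2: 2  -22  -46
  order 3: -3  -3
  order 4: 0
The order-3 divided differences are all -3 (nonzero) and every higher order vanishes, so the data lies on a polynomial of degree exactly 3.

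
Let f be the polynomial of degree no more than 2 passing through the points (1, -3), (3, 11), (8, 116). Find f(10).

Using the Lagrange interpolation formula with nodes 1, 3, 8:
  L_0(s) = (s - 3)(s - 8) / 14
  L_1(s) = (s - 1)(s - 8) / -10
  L_2(s) = (s - 1)(s - 3) / 35
Then f(s) = -3·L_0(s) + 11·L_1(s) + 116·L_2(s).
Expanding and collecting terms gives f(s) = 2s^2 - s - 4.
Evaluating at s = 10: f(10) = 186.

186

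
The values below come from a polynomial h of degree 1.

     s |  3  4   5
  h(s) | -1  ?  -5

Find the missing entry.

-3

On equispaced nodes a degree-1 polynomial has vanishing second forward difference, so
  h(3) - 2·h(4) + h(5) = 0.
Substituting the known values and solving for h(4):
  -2·h(4) = 6
  h(4) = -3.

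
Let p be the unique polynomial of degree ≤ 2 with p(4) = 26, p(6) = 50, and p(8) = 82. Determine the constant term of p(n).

Write p(n) = an^2 + bn + c. Substituting each data point gives a linear system:
  16a + 4b + c = 26
  36a + 6b + c = 50
  64a + 8b + c = 82
Solving the system yields a = 1, b = 2, c = 2.
So p(n) = n^2 + 2n + 2.
The constant term is 2.

2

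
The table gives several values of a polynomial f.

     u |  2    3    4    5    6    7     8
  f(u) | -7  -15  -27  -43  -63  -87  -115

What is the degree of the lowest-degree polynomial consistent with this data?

2

Forward differences of the values at u = 2, 3, 4, 5, 6, 7, 8:
  f  : -7  -15  -27  -43  -63  -87  -115
  Δ  : -8  -12  -16  -20  -24  -28
  Δ^2: -4  -4  -4  -4  -4
  Δ^3: 0  0  0  0
  Δ^4: 0  0  0
  Δ^5: 0  0
  Δ^6: 0
The second differences are constant (-4) and nonzero, while all higher differences vanish, so the minimal degree is 2.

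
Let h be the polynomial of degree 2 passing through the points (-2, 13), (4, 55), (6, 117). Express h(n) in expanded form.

Write h(n) = an^2 + bn + c. Substituting each data point gives a linear system:
  4a - 2b + c = 13
  16a + 4b + c = 55
  36a + 6b + c = 117
Solving the system yields a = 3, b = 1, c = 3.
So h(n) = 3n² + n + 3.
Check: h(4) = 55. ✓

h(n) = 3n^2 + n + 3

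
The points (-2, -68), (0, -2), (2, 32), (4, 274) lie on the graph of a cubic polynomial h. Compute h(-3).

Forward differences of the values at u = -2, 0, 2, 4:
  h  : -68  -2  32  274
  Δ  : 66  34  242
  Δ^2: -32  208
  Δ^3: 240
The third differences are constant, confirming degree 3.
Interpolating (Newton forward form) and evaluating at u = -3 gives h(-3) = -188.

-188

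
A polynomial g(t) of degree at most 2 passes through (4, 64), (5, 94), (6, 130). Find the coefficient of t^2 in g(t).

3

Write g(t) = at^2 + bt + c. Substituting each data point gives a linear system:
  16a + 4b + c = 64
  25a + 5b + c = 94
  36a + 6b + c = 130
Solving the system yields a = 3, b = 3, c = 4.
So g(t) = 3t^2 + 3t + 4.
The leading coefficient is 3.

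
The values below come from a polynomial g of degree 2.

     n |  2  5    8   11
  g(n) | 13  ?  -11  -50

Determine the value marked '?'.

10

On equispaced nodes a degree-2 polynomial has vanishing third forward difference, so
  - g(2) + 3·g(5) - 3·g(8) + g(11) = 0.
Substituting the known values and solving for g(5):
  3·g(5) = 30
  g(5) = 10.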